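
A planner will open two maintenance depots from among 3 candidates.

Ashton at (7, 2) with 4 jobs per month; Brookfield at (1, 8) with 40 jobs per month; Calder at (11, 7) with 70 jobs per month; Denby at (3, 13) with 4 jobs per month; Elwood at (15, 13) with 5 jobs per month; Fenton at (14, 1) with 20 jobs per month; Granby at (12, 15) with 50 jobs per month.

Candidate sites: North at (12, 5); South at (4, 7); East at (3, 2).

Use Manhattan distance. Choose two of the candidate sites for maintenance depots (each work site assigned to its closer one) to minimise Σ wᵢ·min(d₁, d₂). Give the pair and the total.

{North, South}, total 1105

Evaluate every pair (each demand assigned to the nearer of the two):
  {North, South}: total = 1105
  {North, East}: total = 1265
  {South, East}: total = 1819
Best pair: {North, South} with total 1105.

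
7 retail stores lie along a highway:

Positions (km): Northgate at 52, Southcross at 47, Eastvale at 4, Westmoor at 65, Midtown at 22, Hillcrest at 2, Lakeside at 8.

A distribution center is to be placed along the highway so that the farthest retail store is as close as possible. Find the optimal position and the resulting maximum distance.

location 33.5, max distance 31.5

The 1-center on a line is the midpoint of the two extreme points: leftmost at 2, rightmost at 65.
Optimal location = (2 + 65)/2 = 33.5; maximum distance = (65 − 2)/2 = 31.5.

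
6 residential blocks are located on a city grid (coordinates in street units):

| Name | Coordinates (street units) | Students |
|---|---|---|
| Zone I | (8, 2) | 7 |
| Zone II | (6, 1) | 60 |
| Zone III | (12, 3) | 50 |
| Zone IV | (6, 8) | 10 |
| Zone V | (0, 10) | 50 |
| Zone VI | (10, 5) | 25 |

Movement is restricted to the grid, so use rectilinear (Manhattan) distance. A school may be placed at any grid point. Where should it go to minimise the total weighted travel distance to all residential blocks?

(6, 3)

Manhattan distance separates: Σwᵢ(|x−xᵢ|+|y−yᵢ|) = Σwᵢ|x−xᵢ| + Σwᵢ|y−yᵢ|, so x and y are optimised independently as 1-D weighted medians.
Total weight W = 202; half = 101.
x-coordinate, sorted with cumulative weight:
  x=0 (Zone V, w=50) cum 50
  x=6 (Zone II, w=60) cum 110  ← median
  x=6 (Zone IV, w=10) cum 120
  x=8 (Zone I, w=7) cum 127
  x=10 (Zone VI, w=25) cum 152
  x=12 (Zone III, w=50) cum 202
⇒ x* = 6
y-coordinate, sorted with cumulative weight:
  y=1 (Zone II, w=60) cum 60
  y=2 (Zone I, w=7) cum 67
  y=3 (Zone III, w=50) cum 117  ← median
  y=5 (Zone VI, w=25) cum 142
  y=8 (Zone IV, w=10) cum 152
  y=10 (Zone V, w=50) cum 202
⇒ y* = 3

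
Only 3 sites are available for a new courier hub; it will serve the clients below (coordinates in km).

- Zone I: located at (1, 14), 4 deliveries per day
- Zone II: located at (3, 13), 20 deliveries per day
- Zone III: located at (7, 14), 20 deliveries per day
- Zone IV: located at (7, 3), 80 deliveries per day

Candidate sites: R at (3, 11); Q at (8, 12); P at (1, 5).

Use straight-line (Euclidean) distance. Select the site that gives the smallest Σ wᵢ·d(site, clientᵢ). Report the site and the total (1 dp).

Total weighted distance at each candidate:
  R (3, 11): total = 870.0
  Q (8, 12): total = 900.3
  P (1, 5): total = 923.2
Minimum is at R with total 870.0 km.

R, total 870.0 km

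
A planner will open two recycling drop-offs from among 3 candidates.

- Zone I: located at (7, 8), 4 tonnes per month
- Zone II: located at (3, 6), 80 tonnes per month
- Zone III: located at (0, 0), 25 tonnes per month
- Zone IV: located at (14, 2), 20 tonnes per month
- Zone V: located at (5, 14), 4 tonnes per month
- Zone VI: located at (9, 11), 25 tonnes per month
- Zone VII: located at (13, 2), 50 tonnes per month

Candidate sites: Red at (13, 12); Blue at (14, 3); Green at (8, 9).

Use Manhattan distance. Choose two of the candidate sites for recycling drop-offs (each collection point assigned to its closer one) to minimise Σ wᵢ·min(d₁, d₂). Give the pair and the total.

Evaluate every pair (each demand assigned to the nearer of the two):
  {Blue, Green}: total = 1300
  {Red, Blue}: total = 1870
  {Red, Green}: total = 1900
Best pair: {Blue, Green} with total 1300.

{Blue, Green}, total 1300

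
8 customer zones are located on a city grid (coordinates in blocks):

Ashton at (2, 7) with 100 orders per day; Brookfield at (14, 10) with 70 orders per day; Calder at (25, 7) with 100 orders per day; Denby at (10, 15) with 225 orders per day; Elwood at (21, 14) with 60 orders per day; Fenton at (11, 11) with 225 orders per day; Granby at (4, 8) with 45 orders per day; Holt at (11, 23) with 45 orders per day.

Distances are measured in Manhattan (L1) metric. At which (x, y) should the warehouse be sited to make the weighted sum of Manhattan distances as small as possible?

(11, 11)

Manhattan distance separates: Σwᵢ(|x−xᵢ|+|y−yᵢ|) = Σwᵢ|x−xᵢ| + Σwᵢ|y−yᵢ|, so x and y are optimised independently as 1-D weighted medians.
Total weight W = 870; half = 435.
x-coordinate, sorted with cumulative weight:
  x=2 (Ashton, w=100) cum 100
  x=4 (Granby, w=45) cum 145
  x=10 (Denby, w=225) cum 370
  x=11 (Fenton, w=225) cum 595  ← median
  x=11 (Holt, w=45) cum 640
  x=14 (Brookfield, w=70) cum 710
  x=21 (Elwood, w=60) cum 770
  x=25 (Calder, w=100) cum 870
⇒ x* = 11
y-coordinate, sorted with cumulative weight:
  y=7 (Ashton, w=100) cum 100
  y=7 (Calder, w=100) cum 200
  y=8 (Granby, w=45) cum 245
  y=10 (Brookfield, w=70) cum 315
  y=11 (Fenton, w=225) cum 540  ← median
  y=14 (Elwood, w=60) cum 600
  y=15 (Denby, w=225) cum 825
  y=23 (Holt, w=45) cum 870
⇒ y* = 11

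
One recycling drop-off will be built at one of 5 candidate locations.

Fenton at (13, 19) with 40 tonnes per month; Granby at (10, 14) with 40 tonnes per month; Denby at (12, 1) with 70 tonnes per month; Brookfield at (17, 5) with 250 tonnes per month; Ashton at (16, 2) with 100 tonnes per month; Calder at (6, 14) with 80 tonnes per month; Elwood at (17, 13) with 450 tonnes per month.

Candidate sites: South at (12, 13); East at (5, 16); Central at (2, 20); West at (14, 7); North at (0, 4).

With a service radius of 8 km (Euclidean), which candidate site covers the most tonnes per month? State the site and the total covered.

West, covering 870

Coverage radius r = 8 km; a point is covered iff (Δx)²+(Δy)² ≤ 8² = 64.
  South (12, 13): covers {Fenton, Granby, Calder, Elwood} → 610
  East (5, 16): covers {Granby, Calder} → 120
  Central (2, 20): covers {Calder} → 80
  West (14, 7): covers {Denby, Brookfield, Ashton, Elwood} → 870
  North (0, 4): covers {none} → 0
Maximum coverage at West: 870 tonnes per month.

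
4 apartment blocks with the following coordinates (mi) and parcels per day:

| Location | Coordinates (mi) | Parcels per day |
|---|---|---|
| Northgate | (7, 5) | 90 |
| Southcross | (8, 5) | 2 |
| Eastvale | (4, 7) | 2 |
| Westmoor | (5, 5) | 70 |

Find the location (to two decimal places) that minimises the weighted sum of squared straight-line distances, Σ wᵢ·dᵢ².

(6.12, 5.02)

The minimiser of Σwᵢ‖p−pᵢ‖² is the weighted centroid p* = (Σwᵢpᵢ)/(Σwᵢ).
Σwᵢ = 164.
Σwᵢxᵢ = 90·7 + 2·8 + 2·4 + 70·5 = 1004.
Σwᵢyᵢ = 90·5 + 2·5 + 2·7 + 70·5 = 824.
x* = 1004/164 = 6.12, y* = 824/164 = 5.02.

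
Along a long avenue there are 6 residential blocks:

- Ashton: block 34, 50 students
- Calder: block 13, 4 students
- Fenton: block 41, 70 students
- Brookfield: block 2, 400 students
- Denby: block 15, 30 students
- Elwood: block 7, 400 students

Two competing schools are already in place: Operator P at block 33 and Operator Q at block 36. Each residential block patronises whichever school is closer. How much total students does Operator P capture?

884

The indifferent point is the midpoint (33+36)/2 = 34.5; residential blocks left of it (closer to Operator P at 33) go to Operator P, those right go to Operator Q.
  Brookfield at 2 (w=400) → Operator P
  Elwood at 7 (w=400) → Operator P
  Calder at 13 (w=4) → Operator P
  Denby at 15 (w=30) → Operator P
  Ashton at 34 (w=50) → Operator P
  Fenton at 41 (w=70) → Operator Q
Operator P captures 884; Operator Q captures 70.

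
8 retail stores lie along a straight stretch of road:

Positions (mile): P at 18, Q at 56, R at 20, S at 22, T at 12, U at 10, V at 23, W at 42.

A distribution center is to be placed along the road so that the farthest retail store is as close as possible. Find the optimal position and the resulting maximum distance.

The 1-center on a line is the midpoint of the two extreme points: leftmost at 10, rightmost at 56.
Optimal location = (10 + 56)/2 = 33; maximum distance = (56 − 10)/2 = 23.

location 33, max distance 23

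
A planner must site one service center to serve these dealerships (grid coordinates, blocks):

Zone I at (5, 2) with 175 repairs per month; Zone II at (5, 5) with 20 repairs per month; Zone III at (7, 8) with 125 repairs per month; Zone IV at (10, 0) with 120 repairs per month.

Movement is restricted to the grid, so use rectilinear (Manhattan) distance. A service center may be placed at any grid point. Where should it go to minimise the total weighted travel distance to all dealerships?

(7, 2)

Manhattan distance separates: Σwᵢ(|x−xᵢ|+|y−yᵢ|) = Σwᵢ|x−xᵢ| + Σwᵢ|y−yᵢ|, so x and y are optimised independently as 1-D weighted medians.
Total weight W = 440; half = 220.
x-coordinate, sorted with cumulative weight:
  x=5 (Zone I, w=175) cum 175
  x=5 (Zone II, w=20) cum 195
  x=7 (Zone III, w=125) cum 320  ← median
  x=10 (Zone IV, w=120) cum 440
⇒ x* = 7
y-coordinate, sorted with cumulative weight:
  y=0 (Zone IV, w=120) cum 120
  y=2 (Zone I, w=175) cum 295  ← median
  y=5 (Zone II, w=20) cum 315
  y=8 (Zone III, w=125) cum 440
⇒ y* = 2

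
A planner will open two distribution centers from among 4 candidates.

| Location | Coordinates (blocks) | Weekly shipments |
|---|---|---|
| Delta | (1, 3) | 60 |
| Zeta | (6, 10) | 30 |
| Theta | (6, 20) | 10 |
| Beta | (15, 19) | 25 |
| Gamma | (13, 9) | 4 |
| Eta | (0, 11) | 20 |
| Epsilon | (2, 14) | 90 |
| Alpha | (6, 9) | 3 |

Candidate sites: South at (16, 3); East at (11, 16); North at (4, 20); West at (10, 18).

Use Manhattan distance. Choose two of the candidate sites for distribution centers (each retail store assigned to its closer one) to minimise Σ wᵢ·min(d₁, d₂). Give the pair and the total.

Evaluate every pair (each demand assigned to the nearer of the two):
  {South, North}: total = 2635
  {East, North}: total = 2777
  {North, West}: total = 2797
  {South, East}: total = 2877
  {South, West}: total = 2965
  {East, West}: total = 3302
Best pair: {South, North} with total 2635.

{South, North}, total 2635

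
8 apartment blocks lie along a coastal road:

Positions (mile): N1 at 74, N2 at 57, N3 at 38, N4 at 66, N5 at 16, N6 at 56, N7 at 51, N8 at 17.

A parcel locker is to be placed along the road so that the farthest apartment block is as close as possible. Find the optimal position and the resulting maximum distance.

location 45, max distance 29

The 1-center on a line is the midpoint of the two extreme points: leftmost at 16, rightmost at 74.
Optimal location = (16 + 74)/2 = 45; maximum distance = (74 − 16)/2 = 29.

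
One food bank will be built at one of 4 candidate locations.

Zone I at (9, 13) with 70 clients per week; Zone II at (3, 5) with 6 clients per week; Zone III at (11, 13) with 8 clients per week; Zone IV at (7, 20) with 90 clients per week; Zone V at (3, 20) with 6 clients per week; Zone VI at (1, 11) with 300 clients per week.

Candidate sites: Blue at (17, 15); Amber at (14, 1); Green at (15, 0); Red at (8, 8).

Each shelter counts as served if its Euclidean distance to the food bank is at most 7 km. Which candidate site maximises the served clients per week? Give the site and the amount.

Coverage radius r = 7 km; a point is covered iff (Δx)²+(Δy)² ≤ 7² = 49.
  Blue (17, 15): covers {Zone III} → 8
  Amber (14, 1): covers {none} → 0
  Green (15, 0): covers {none} → 0
  Red (8, 8): covers {Zone I, Zone II, Zone III} → 84
Maximum coverage at Red: 84 clients per week.

Red, covering 84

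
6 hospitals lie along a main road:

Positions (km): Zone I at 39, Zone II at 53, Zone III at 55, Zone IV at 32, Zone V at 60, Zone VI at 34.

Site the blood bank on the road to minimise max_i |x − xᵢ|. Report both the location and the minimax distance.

location 46, max distance 14

The 1-center on a line is the midpoint of the two extreme points: leftmost at 32, rightmost at 60.
Optimal location = (32 + 60)/2 = 46; maximum distance = (60 − 32)/2 = 14.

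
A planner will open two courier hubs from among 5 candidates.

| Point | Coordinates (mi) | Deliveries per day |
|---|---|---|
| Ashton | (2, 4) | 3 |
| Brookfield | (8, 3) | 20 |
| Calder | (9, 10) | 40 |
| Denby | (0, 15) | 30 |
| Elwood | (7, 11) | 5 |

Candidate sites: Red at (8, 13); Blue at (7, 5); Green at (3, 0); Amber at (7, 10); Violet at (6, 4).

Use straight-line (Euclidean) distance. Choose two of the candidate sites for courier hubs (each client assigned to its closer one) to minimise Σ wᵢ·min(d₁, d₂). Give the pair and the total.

Evaluate every pair (each demand assigned to the nearer of the two):
  {Amber, Violet}: total = 399.8
  {Blue, Amber}: total = 403.1
  {Red, Violet}: total = 441.8
  {Red, Blue}: total = 445.1
  {Green, Amber}: total = 472.1
  {Red, Amber}: total = 497.2
  {Red, Green}: total = 514.0
  {Blue, Violet}: total = 668.3
  {Blue, Green}: total = 668.7
  {Green, Violet}: total = 736.3
Best pair: {Amber, Violet} with total 399.8.

{Amber, Violet}, total 399.8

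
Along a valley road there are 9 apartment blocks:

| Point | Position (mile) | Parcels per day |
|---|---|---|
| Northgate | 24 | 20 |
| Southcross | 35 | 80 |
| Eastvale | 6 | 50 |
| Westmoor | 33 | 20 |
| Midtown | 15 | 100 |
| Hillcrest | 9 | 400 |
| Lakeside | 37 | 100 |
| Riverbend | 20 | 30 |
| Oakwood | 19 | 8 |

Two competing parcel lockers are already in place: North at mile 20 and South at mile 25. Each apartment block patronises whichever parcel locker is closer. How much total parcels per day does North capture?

588

The indifferent point is the midpoint (20+25)/2 = 22.5; apartment blocks left of it (closer to North at 20) go to North, those right go to South.
  Eastvale at 6 (w=50) → North
  Hillcrest at 9 (w=400) → North
  Midtown at 15 (w=100) → North
  Oakwood at 19 (w=8) → North
  Riverbend at 20 (w=30) → North
  Northgate at 24 (w=20) → South
  Westmoor at 33 (w=20) → South
  Southcross at 35 (w=80) → South
  Lakeside at 37 (w=100) → South
North captures 588; South captures 220.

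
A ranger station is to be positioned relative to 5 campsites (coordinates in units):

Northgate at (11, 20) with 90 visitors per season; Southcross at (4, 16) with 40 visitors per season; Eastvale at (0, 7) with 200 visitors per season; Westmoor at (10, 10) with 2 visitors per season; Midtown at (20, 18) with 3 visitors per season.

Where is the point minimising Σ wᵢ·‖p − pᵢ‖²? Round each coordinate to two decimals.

The minimiser of Σwᵢ‖p−pᵢ‖² is the weighted centroid p* = (Σwᵢpᵢ)/(Σwᵢ).
Σwᵢ = 335.
Σwᵢxᵢ = 90·11 + 40·4 + 200·0 + 2·10 + 3·20 = 1230.
Σwᵢyᵢ = 90·20 + 40·16 + 200·7 + 2·10 + 3·18 = 3914.
x* = 1230/335 = 3.67, y* = 3914/335 = 11.68.

(3.67, 11.68)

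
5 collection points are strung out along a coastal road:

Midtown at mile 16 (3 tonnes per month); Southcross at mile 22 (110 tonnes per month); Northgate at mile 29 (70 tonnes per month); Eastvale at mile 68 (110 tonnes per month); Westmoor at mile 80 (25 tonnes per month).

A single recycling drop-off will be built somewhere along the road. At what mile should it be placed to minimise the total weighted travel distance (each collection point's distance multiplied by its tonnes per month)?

x = 29

For a sum of weighted absolute distances on a line, the optimum is the weighted median (not the mean). Total weight W = 318; half-weight = 159.
Sort by position and accumulate weight:
  mile 16 (Midtown, w=3) → cum 3
  mile 22 (Southcross, w=110) → cum 113
  mile 29 (Northgate, w=70) → cum 183  ≥ 159 → median here
  mile 68 (Eastvale, w=110) → cum 293
  mile 80 (Westmoor, w=25) → cum 318
Optimal location: mile 29.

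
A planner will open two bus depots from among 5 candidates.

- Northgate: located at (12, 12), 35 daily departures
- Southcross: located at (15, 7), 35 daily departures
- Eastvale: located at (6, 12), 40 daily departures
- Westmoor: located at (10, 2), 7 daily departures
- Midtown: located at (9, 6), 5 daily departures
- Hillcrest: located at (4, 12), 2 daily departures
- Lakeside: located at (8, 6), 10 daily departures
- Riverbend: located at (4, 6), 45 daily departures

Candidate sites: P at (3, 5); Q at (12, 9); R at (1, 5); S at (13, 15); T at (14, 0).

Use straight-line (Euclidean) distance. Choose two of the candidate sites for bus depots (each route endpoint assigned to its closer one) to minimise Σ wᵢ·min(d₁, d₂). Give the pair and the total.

Evaluate every pair (each demand assigned to the nearer of the two):
  {P, Q}: total = 699.5
  {Q, R}: total = 779.2
  {P, S}: total = 916.4
  {Q, T}: total = 1003.6
  {Q, S}: total = 1023.3
  {R, S}: total = 1038.9
  {P, T}: total = 1141.7
  {R, T}: total = 1316.0
  {P, R}: total = 1342.0
  {S, T}: total = 1361.8
Best pair: {P, Q} with total 699.5.

{P, Q}, total 699.5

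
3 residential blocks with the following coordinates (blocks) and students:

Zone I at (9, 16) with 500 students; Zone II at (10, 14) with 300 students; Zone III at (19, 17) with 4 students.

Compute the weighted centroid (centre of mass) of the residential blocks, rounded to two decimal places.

(9.42, 15.26)

The minimiser of Σwᵢ‖p−pᵢ‖² is the weighted centroid p* = (Σwᵢpᵢ)/(Σwᵢ).
Σwᵢ = 804.
Σwᵢxᵢ = 500·9 + 300·10 + 4·19 = 7576.
Σwᵢyᵢ = 500·16 + 300·14 + 4·17 = 12268.
x* = 7576/804 = 9.42, y* = 12268/804 = 15.26.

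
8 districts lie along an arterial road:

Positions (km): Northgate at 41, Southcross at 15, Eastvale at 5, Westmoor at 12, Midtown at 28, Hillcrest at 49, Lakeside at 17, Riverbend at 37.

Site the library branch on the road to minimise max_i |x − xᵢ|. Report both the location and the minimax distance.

location 27, max distance 22

The 1-center on a line is the midpoint of the two extreme points: leftmost at 5, rightmost at 49.
Optimal location = (5 + 49)/2 = 27; maximum distance = (49 − 5)/2 = 22.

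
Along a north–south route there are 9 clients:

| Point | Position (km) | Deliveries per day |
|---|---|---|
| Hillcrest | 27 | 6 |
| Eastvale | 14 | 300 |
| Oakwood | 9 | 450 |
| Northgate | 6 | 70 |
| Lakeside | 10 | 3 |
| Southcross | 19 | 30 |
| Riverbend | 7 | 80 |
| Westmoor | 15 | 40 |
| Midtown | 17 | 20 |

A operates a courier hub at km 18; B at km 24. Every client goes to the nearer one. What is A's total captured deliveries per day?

The indifferent point is the midpoint (18+24)/2 = 21; clients left of it (closer to A at 18) go to A, those right go to B.
  Northgate at 6 (w=70) → A
  Riverbend at 7 (w=80) → A
  Oakwood at 9 (w=450) → A
  Lakeside at 10 (w=3) → A
  Eastvale at 14 (w=300) → A
  Westmoor at 15 (w=40) → A
  Midtown at 17 (w=20) → A
  Southcross at 19 (w=30) → A
  Hillcrest at 27 (w=6) → B
A captures 993; B captures 6.

993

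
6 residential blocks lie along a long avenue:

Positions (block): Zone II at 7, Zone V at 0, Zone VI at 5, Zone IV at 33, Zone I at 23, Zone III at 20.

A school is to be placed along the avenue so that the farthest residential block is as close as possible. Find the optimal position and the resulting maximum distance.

The 1-center on a line is the midpoint of the two extreme points: leftmost at 0, rightmost at 33.
Optimal location = (0 + 33)/2 = 16.5; maximum distance = (33 − 0)/2 = 16.5.

location 16.5, max distance 16.5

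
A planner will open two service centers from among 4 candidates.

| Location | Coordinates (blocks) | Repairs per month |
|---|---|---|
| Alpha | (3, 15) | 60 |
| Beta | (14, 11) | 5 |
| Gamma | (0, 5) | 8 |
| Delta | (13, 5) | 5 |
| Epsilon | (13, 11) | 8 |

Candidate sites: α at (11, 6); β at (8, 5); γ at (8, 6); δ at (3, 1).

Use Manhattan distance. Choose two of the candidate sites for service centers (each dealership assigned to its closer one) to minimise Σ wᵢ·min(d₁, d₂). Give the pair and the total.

{α, δ}, total 1007

Evaluate every pair (each demand assigned to the nearer of the two):
  {α, δ}: total = 1007
  {α, γ}: total = 1023
  {γ, δ}: total = 1061
  {β, γ}: total = 1064
  {β, δ}: total = 1069
  {α, β}: total = 1075
Best pair: {α, δ} with total 1007.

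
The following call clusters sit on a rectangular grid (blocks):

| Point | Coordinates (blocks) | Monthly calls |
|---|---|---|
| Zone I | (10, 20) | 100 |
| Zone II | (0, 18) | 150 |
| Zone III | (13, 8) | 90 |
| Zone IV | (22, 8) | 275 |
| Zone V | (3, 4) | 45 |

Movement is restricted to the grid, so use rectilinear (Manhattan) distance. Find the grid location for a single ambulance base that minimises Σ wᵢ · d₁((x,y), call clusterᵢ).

(13, 8)

Manhattan distance separates: Σwᵢ(|x−xᵢ|+|y−yᵢ|) = Σwᵢ|x−xᵢ| + Σwᵢ|y−yᵢ|, so x and y are optimised independently as 1-D weighted medians.
Total weight W = 660; half = 330.
x-coordinate, sorted with cumulative weight:
  x=0 (Zone II, w=150) cum 150
  x=3 (Zone V, w=45) cum 195
  x=10 (Zone I, w=100) cum 295
  x=13 (Zone III, w=90) cum 385  ← median
  x=22 (Zone IV, w=275) cum 660
⇒ x* = 13
y-coordinate, sorted with cumulative weight:
  y=4 (Zone V, w=45) cum 45
  y=8 (Zone III, w=90) cum 135
  y=8 (Zone IV, w=275) cum 410  ← median
  y=18 (Zone II, w=150) cum 560
  y=20 (Zone I, w=100) cum 660
⇒ y* = 8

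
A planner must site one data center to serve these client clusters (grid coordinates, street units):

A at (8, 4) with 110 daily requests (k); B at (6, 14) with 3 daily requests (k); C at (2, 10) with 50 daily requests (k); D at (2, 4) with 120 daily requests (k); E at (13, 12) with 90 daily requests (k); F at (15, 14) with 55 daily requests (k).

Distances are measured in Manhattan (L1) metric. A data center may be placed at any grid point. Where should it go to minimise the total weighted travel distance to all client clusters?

Manhattan distance separates: Σwᵢ(|x−xᵢ|+|y−yᵢ|) = Σwᵢ|x−xᵢ| + Σwᵢ|y−yᵢ|, so x and y are optimised independently as 1-D weighted medians.
Total weight W = 428; half = 214.
x-coordinate, sorted with cumulative weight:
  x=2 (C, w=50) cum 50
  x=2 (D, w=120) cum 170
  x=6 (B, w=3) cum 173
  x=8 (A, w=110) cum 283  ← median
  x=13 (E, w=90) cum 373
  x=15 (F, w=55) cum 428
⇒ x* = 8
y-coordinate, sorted with cumulative weight:
  y=4 (A, w=110) cum 110
  y=4 (D, w=120) cum 230  ← median
  y=10 (C, w=50) cum 280
  y=12 (E, w=90) cum 370
  y=14 (B, w=3) cum 373
  y=14 (F, w=55) cum 428
⇒ y* = 4

(8, 4)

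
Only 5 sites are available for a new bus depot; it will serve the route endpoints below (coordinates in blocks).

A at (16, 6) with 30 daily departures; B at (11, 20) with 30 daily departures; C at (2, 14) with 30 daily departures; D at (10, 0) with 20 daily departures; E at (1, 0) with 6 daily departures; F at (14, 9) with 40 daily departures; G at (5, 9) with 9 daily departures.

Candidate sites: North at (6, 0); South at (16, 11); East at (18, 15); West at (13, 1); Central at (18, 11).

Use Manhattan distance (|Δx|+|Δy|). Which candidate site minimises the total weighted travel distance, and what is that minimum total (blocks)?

South, total 1853 blocks

Total weighted distance at each candidate:
  North (6, 0): total = 2650
  South (16, 11): total = 1853
  East (18, 15): total = 2423
  West (13, 1): total = 2252
  Central (18, 11): total = 2183
Minimum is at South with total 1853 blocks.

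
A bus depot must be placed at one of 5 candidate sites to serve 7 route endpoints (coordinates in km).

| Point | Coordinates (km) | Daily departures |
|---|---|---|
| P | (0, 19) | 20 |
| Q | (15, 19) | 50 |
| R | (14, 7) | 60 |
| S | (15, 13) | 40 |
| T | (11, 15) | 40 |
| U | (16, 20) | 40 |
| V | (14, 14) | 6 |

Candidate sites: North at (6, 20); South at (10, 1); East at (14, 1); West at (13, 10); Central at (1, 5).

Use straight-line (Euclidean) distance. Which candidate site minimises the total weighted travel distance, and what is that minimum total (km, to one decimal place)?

West, total 1768.9 km

Total weighted distance at each candidate:
  North (6, 20): total = 2689.2
  South (10, 1): total = 3738.6
  East (14, 1): total = 3614.0
  West (13, 10): total = 1768.9
  Central (1, 5): total = 4213.9
Minimum is at West with total 1768.9 km.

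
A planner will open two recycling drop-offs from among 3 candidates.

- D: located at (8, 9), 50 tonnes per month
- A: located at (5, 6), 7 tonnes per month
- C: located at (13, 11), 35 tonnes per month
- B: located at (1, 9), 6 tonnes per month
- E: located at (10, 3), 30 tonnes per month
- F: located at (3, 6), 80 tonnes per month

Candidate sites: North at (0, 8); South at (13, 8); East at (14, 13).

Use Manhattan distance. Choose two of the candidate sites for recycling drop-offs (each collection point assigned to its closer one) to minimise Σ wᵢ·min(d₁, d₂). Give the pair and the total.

{North, South}, total 1106

Evaluate every pair (each demand assigned to the nearer of the two):
  {North, South}: total = 1106
  {North, East}: total = 1436
  {South, East}: total = 1753
Best pair: {North, South} with total 1106.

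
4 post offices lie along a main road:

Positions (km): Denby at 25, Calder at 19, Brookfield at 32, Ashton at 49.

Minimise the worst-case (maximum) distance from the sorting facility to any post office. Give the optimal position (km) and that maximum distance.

location 34, max distance 15

The 1-center on a line is the midpoint of the two extreme points: leftmost at 19, rightmost at 49.
Optimal location = (19 + 49)/2 = 34; maximum distance = (49 − 19)/2 = 15.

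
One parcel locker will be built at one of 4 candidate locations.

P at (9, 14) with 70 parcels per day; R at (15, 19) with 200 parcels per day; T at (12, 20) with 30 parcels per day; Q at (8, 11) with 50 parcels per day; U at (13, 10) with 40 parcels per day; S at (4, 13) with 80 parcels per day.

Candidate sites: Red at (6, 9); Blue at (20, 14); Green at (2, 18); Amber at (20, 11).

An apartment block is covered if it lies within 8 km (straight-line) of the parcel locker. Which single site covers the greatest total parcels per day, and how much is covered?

Red, covering 240

Coverage radius r = 8 km; a point is covered iff (Δx)²+(Δy)² ≤ 8² = 64.
  Red (6, 9): covers {P, Q, U, S} → 240
  Blue (20, 14): covers {R} → 200
  Green (2, 18): covers {S} → 80
  Amber (20, 11): covers {U} → 40
Maximum coverage at Red: 240 parcels per day.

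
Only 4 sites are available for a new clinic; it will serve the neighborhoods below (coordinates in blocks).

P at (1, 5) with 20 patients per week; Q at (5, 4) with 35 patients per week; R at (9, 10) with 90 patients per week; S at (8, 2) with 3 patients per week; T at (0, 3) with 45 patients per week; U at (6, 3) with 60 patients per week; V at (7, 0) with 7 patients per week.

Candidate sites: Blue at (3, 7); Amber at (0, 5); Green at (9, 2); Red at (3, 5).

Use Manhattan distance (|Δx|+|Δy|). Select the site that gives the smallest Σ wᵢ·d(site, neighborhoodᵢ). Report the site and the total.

Red, total 1747 blocks

Total weighted distance at each candidate:
  Blue (3, 7): total = 1907
  Amber (0, 5): total = 2177
  Green (9, 2): total = 1871
  Red (3, 5): total = 1747
Minimum is at Red with total 1747 blocks.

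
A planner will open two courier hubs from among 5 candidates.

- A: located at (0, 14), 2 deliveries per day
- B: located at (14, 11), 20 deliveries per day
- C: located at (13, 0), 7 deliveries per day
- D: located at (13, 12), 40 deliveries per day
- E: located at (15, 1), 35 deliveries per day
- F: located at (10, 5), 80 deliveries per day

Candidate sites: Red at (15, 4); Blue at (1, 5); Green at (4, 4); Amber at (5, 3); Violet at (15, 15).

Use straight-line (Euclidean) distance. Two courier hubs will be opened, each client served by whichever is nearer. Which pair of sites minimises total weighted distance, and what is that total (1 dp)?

Evaluate every pair (each demand assigned to the nearer of the two):
  {Red, Violet}: total = 801.0
  {Red, Blue}: total = 1033.6
  {Red, Green}: total = 1037.0
  {Red, Amber}: total = 1039.7
  {Amber, Violet}: total = 1098.4
  {Green, Violet}: total = 1202.8
  {Blue, Violet}: total = 1545.8
  {Blue, Amber}: total = 1588.2
  {Green, Amber}: total = 1591.6
  {Blue, Green}: total = 1698.5
Best pair: {Red, Violet} with total 801.0.

{Red, Violet}, total 801.0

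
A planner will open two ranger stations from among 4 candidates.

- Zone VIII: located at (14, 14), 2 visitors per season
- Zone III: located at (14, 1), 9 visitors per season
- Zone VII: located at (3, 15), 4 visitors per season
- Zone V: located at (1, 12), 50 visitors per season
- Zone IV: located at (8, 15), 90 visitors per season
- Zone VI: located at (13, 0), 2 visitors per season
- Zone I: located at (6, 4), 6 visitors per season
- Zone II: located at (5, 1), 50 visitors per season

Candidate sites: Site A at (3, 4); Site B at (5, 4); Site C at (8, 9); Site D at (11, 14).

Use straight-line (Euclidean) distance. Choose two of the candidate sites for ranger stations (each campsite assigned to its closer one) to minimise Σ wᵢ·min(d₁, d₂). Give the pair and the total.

Evaluate every pair (each demand assigned to the nearer of the two):
  {Site B, Site D}: total = 1029.3
  {Site A, Site D}: total = 1057.6
  {Site B, Site C}: total = 1226.9
  {Site C, Site D}: total = 1272.7
  {Site A, Site C}: total = 1276.5
  {Site A, Site B}: total = 1768.6
Best pair: {Site B, Site D} with total 1029.3.

{Site B, Site D}, total 1029.3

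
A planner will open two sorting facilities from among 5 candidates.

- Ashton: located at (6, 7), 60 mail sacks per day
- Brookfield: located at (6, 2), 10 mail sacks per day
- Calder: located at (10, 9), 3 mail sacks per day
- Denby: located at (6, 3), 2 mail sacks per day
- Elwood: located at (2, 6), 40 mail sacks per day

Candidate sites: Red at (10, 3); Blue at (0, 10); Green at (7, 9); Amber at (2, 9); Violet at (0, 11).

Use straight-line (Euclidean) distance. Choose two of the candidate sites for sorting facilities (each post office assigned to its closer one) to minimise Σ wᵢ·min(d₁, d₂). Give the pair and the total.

{Green, Amber}, total 346.0

Evaluate every pair (each demand assigned to the nearer of the two):
  {Green, Amber}: total = 346.0
  {Blue, Green}: total = 404.9
  {Red, Green}: total = 425.6
  {Green, Violet}: total = 441.4
  {Red, Amber}: total = 455.6
  {Blue, Amber}: total = 507.4
  {Amber, Violet}: total = 507.4
  {Red, Blue}: total = 585.5
  {Red, Violet}: total = 622.0
  {Blue, Violet}: total = 730.0
Best pair: {Green, Amber} with total 346.0.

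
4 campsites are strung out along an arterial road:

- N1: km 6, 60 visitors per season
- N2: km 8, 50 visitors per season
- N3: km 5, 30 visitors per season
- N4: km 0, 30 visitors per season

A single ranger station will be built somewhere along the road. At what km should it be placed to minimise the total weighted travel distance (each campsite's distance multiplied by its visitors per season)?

x = 6

For a sum of weighted absolute distances on a line, the optimum is the weighted median (not the mean). Total weight W = 170; half-weight = 85.
Sort by position and accumulate weight:
  km 0 (N4, w=30) → cum 30
  km 5 (N3, w=30) → cum 60
  km 6 (N1, w=60) → cum 120  ≥ 85 → median here
  km 8 (N2, w=50) → cum 170
Optimal location: km 6.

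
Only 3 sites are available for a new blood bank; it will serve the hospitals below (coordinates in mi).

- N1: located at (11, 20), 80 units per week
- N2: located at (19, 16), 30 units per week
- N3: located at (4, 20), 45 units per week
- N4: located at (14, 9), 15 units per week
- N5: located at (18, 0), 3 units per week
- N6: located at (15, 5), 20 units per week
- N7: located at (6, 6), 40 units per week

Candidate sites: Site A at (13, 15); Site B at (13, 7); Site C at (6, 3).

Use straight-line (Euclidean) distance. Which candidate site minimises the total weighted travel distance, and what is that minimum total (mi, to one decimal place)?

Site A, total 1875.3 mi

Total weighted distance at each candidate:
  Site A (13, 15): total = 1875.3
  Site B (13, 7): total = 2487.0
  Site C (6, 3): total = 3230.9
Minimum is at Site A with total 1875.3 mi.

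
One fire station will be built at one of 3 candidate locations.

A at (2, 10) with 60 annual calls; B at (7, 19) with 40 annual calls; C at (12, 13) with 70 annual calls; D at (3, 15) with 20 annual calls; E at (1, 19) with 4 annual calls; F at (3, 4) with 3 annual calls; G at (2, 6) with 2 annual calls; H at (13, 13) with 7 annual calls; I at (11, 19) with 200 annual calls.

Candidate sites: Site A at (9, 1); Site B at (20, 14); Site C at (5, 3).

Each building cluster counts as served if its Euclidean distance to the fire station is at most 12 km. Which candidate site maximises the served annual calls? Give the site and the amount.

Site B, covering 277

Coverage radius r = 12 km; a point is covered iff (Δx)²+(Δy)² ≤ 12² = 144.
  Site A (9, 1): covers {A, F, G} → 65
  Site B (20, 14): covers {C, H, I} → 277
  Site C (5, 3): covers {A, F, G} → 65
Maximum coverage at Site B: 277 annual calls.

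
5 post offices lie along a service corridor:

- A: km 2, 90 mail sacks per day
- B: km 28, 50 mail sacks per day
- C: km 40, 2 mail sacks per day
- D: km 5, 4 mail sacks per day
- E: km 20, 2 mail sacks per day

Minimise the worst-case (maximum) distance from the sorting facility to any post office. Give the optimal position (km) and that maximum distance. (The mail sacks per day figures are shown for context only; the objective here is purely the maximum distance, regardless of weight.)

location 21, max distance 19

The 1-center on a line is the midpoint of the two extreme points: leftmost at 2, rightmost at 40.
Optimal location = (2 + 40)/2 = 21; maximum distance = (40 − 2)/2 = 19.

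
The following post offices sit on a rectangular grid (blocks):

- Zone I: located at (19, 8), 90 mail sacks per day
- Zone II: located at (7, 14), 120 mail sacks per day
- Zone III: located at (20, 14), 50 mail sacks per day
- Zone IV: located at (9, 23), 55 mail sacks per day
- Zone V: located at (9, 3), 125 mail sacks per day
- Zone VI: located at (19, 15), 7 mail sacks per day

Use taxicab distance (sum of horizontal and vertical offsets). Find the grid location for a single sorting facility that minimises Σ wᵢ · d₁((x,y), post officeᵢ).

Manhattan distance separates: Σwᵢ(|x−xᵢ|+|y−yᵢ|) = Σwᵢ|x−xᵢ| + Σwᵢ|y−yᵢ|, so x and y are optimised independently as 1-D weighted medians.
Total weight W = 447; half = 223.5.
x-coordinate, sorted with cumulative weight:
  x=7 (Zone II, w=120) cum 120
  x=9 (Zone IV, w=55) cum 175
  x=9 (Zone V, w=125) cum 300  ← median
  x=19 (Zone I, w=90) cum 390
  x=19 (Zone VI, w=7) cum 397
  x=20 (Zone III, w=50) cum 447
⇒ x* = 9
y-coordinate, sorted with cumulative weight:
  y=3 (Zone V, w=125) cum 125
  y=8 (Zone I, w=90) cum 215
  y=14 (Zone II, w=120) cum 335  ← median
  y=14 (Zone III, w=50) cum 385
  y=15 (Zone VI, w=7) cum 392
  y=23 (Zone IV, w=55) cum 447
⇒ y* = 14

(9, 14)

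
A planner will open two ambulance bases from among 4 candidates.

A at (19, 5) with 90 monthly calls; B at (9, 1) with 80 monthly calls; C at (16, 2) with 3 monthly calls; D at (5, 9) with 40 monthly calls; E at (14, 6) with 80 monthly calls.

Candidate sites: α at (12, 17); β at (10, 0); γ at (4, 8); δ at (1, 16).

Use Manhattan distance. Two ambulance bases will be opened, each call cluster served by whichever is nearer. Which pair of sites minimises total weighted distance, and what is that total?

Evaluate every pair (each demand assigned to the nearer of the two):
  {β, γ}: total = 2324
  {β, δ}: total = 2684
  {α, β}: total = 2804
  {α, γ}: total = 3674
  {γ, δ}: total = 3674
  {α, δ}: total = 4767
Best pair: {β, γ} with total 2324.

{β, γ}, total 2324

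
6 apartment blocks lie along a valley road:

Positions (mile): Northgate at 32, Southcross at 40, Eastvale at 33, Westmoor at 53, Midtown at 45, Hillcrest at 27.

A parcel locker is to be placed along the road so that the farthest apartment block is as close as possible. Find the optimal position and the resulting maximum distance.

The 1-center on a line is the midpoint of the two extreme points: leftmost at 27, rightmost at 53.
Optimal location = (27 + 53)/2 = 40; maximum distance = (53 − 27)/2 = 13.

location 40, max distance 13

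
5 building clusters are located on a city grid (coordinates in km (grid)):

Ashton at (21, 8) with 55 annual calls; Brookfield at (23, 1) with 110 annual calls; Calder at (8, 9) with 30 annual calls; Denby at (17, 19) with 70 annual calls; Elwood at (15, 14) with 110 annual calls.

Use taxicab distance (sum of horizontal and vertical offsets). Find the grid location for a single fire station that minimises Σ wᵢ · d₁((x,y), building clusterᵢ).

Manhattan distance separates: Σwᵢ(|x−xᵢ|+|y−yᵢ|) = Σwᵢ|x−xᵢ| + Σwᵢ|y−yᵢ|, so x and y are optimised independently as 1-D weighted medians.
Total weight W = 375; half = 187.5.
x-coordinate, sorted with cumulative weight:
  x=8 (Calder, w=30) cum 30
  x=15 (Elwood, w=110) cum 140
  x=17 (Denby, w=70) cum 210  ← median
  x=21 (Ashton, w=55) cum 265
  x=23 (Brookfield, w=110) cum 375
⇒ x* = 17
y-coordinate, sorted with cumulative weight:
  y=1 (Brookfield, w=110) cum 110
  y=8 (Ashton, w=55) cum 165
  y=9 (Calder, w=30) cum 195  ← median
  y=14 (Elwood, w=110) cum 305
  y=19 (Denby, w=70) cum 375
⇒ y* = 9

(17, 9)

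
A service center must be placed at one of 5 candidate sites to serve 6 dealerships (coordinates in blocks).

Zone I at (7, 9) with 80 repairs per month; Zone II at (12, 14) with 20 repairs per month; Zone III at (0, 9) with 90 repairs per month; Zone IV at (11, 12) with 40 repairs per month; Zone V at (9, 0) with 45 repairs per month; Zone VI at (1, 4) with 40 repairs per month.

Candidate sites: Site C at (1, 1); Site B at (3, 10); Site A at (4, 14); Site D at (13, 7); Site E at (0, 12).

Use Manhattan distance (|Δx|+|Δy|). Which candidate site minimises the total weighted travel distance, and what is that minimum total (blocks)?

Total weighted distance at each candidate:
  Site C (1, 1): total = 3775
  Site B (3, 10): total = 2460
  Site A (4, 14): total = 3345
  Site D (13, 7): total = 3525
  Site E (0, 12): total = 3095
Minimum is at Site B with total 2460 blocks.

Site B, total 2460 blocks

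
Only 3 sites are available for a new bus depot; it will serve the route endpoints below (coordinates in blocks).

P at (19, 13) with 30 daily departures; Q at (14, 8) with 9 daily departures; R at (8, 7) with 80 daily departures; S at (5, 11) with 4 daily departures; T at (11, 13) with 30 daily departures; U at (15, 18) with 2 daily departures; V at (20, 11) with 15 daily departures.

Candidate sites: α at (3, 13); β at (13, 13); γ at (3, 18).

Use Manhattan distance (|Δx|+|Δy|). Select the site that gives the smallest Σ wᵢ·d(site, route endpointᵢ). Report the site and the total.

Total weighted distance at each candidate:
  α (3, 13): total = 2079
  β (13, 13): total = 1363
  γ (3, 18): total = 2909
Minimum is at β with total 1363 blocks.

β, total 1363 blocks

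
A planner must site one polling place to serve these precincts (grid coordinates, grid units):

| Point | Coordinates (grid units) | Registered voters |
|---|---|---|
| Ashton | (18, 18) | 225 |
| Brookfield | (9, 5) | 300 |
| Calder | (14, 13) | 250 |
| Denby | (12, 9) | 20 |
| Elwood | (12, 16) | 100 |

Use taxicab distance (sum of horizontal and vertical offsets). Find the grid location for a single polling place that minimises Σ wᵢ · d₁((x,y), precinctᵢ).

(14, 13)

Manhattan distance separates: Σwᵢ(|x−xᵢ|+|y−yᵢ|) = Σwᵢ|x−xᵢ| + Σwᵢ|y−yᵢ|, so x and y are optimised independently as 1-D weighted medians.
Total weight W = 895; half = 447.5.
x-coordinate, sorted with cumulative weight:
  x=9 (Brookfield, w=300) cum 300
  x=12 (Denby, w=20) cum 320
  x=12 (Elwood, w=100) cum 420
  x=14 (Calder, w=250) cum 670  ← median
  x=18 (Ashton, w=225) cum 895
⇒ x* = 14
y-coordinate, sorted with cumulative weight:
  y=5 (Brookfield, w=300) cum 300
  y=9 (Denby, w=20) cum 320
  y=13 (Calder, w=250) cum 570  ← median
  y=16 (Elwood, w=100) cum 670
  y=18 (Ashton, w=225) cum 895
⇒ y* = 13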